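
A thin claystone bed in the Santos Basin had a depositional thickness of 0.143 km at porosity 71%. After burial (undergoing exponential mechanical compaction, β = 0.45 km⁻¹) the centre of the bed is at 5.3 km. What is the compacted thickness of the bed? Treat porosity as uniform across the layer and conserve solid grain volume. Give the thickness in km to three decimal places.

0.044 km

Porosity at 5.3 km: φ = 0.71·exp(−0.45×5.3) = 0.0654
Solid-volume conservation: h(1−φ) = h₀(1−φ₀) ⇒ h = h₀·(1−φ₀)/(1−φ)
h = 0.143 × (1 − 0.71)/(1 − 0.0654) = 0.143 × 0.3103 = 0.0444 km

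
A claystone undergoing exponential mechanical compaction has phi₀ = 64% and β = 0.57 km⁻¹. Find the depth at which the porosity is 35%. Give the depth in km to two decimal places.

1.06 km

Invert Athy's law: z = ln(phi₀/phi) / β
z = ln(0.64/0.35) / 0.57 = ln(1.829) / 0.57 = 0.6035 / 0.57 = 1.059 km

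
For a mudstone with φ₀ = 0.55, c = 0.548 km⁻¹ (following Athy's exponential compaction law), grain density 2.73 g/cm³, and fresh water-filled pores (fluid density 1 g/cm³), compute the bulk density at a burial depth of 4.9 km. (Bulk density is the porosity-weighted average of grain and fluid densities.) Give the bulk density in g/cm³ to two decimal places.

2.67 g/cm³

Porosity at depth: φ = 0.55·exp(−0.548×4.9) = 0.55×0.0682 = 0.0375
Bulk density: ρ_b = (1−φ)ρ_g + φ·ρ_f = 0.9625×2.73 + 0.0375×1
       = 2.628 + 0.038 = 2.665 g/cm³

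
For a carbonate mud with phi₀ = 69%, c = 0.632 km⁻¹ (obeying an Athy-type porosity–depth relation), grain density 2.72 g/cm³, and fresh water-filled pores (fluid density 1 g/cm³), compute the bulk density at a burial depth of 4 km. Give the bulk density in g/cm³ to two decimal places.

Porosity at depth: phi = 0.69·exp(−0.632×4) = 0.69×0.0798 = 0.0551
Bulk density: ρ_b = (1−phi)ρ_g + phi·ρ_f = 0.9449×2.72 + 0.0551×1
       = 2.570 + 0.055 = 2.625 g/cm³

2.63 g/cm³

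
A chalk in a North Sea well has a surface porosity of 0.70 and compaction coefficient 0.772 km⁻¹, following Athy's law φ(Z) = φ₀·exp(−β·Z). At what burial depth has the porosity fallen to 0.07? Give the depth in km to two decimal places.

Invert Athy's law: Z = ln(φ₀/φ) / β
Z = ln(0.7/0.07) / 0.772 = ln(10) / 0.772 = 2.3026 / 0.772 = 2.983 km

2.98 km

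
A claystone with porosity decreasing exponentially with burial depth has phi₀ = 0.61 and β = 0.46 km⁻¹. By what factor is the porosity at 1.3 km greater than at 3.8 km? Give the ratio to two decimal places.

3.16

phi(d₁)/phi(d₂) = e^(−β·d₁)/e^(−β·d₂) = e^{β(d₂−d₁)}
= exp(0.46 × 2.5) = exp(1.15) = 3.1582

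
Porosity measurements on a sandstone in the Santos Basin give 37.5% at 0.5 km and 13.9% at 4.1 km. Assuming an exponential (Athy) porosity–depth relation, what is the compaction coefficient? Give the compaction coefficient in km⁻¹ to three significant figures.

Athy: n(Z) = n₀ e^(−cZ) ⇒ n₁/n₂ = e^{c(Z₂−Z₁)} ⇒ c = ln(n₁/n₂)/(Z₂−Z₁)
c = ln(0.375/0.139) / (4.1 − 0.5) = ln(2.698) / 3.6 = 0.9925 / 3.6 = 0.2757 km⁻¹

0.276 km⁻¹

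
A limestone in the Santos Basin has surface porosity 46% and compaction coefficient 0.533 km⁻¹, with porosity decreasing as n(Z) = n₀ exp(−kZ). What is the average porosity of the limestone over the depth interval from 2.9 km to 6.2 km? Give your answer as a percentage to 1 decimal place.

4.6%

⟨n⟩ = (1/(Z₂−Z₁)) ∫ n₀ e^(−kZ) dZ = n₀·(e^(−k·Z₁) − e^(−k·Z₂)) / (k·(Z₂−Z₁))
e^(−0.533×2.9) = 0.2132; e^(−0.533×6.2) = 0.0367
⟨n⟩ = 0.46 × (0.2132 − 0.0367) / (0.533 × 3.3) = 0.46 × 0.1003 = 0.0461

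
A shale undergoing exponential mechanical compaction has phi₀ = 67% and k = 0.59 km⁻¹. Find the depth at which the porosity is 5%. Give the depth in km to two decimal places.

Invert Athy's law: d = ln(phi₀/phi) / k
d = ln(0.67/0.05) / 0.59 = ln(13.4) / 0.59 = 2.5953 / 0.59 = 4.399 km

4.40 km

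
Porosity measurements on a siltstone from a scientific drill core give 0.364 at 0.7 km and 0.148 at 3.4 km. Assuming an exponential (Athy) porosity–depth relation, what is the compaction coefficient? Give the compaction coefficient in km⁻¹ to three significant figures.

Athy: φ(z) = φ₀ e^(−βz) ⇒ φ₁/φ₂ = e^{β(z₂−z₁)} ⇒ β = ln(φ₁/φ₂)/(z₂−z₁)
β = ln(0.364/0.148) / (3.4 − 0.7) = ln(2.459) / 2.7 = 0.8999 / 2.7 = 0.3333 km⁻¹

0.333 km⁻¹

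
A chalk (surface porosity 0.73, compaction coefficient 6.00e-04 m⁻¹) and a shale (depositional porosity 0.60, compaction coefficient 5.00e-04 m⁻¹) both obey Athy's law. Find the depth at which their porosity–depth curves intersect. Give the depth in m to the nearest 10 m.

1960 m

Working in km (1 km = 1000 m; c in km⁻¹ = c in m⁻¹ × 1000):
Set n₀ₐ e^(−cₐz) = n₀ᵦ e^(−cᵦz) ⇒ ln(n₀ₐ/n₀ᵦ) = (cₐ − cᵦ)·z
z = ln(0.73/0.6) / (0.6 − 0.5) = 0.1961 / 0.1 = 1.961 km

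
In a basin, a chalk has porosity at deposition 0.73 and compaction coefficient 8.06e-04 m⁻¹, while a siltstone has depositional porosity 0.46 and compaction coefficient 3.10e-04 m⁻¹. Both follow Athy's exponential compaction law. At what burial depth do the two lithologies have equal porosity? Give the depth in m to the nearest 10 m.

930 m

Working in km (1 km = 1000 m; k in km⁻¹ = k in m⁻¹ × 1000):
Set n₀ₐ e^(−kₐd) = n₀ᵦ e^(−kᵦd) ⇒ ln(n₀ₐ/n₀ᵦ) = (kₐ − kᵦ)·d
d = ln(0.73/0.46) / (0.806 − 0.31) = 0.4618 / 0.496 = 0.931 km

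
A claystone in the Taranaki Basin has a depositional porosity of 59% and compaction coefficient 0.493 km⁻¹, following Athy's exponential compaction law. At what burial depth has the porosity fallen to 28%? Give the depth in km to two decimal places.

1.51 km

Invert Athy's law: Z = ln(n₀/n) / c
Z = ln(0.59/0.28) / 0.493 = ln(2.107) / 0.493 = 0.7453 / 0.493 = 1.512 km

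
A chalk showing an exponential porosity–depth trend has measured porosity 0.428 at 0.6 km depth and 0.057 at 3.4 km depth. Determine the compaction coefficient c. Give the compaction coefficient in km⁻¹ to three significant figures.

0.720 km⁻¹

Athy: n(d) = n₀ e^(−cd) ⇒ n₁/n₂ = e^{c(d₂−d₁)} ⇒ c = ln(n₁/n₂)/(d₂−d₁)
c = ln(0.428/0.057) / (3.4 − 0.6) = ln(7.509) / 2.8 = 2.0161 / 2.8 = 0.72 km⁻¹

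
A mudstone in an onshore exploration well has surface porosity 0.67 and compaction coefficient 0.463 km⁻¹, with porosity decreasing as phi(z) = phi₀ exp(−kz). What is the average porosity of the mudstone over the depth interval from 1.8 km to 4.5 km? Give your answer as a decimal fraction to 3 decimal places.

0.166

⟨phi⟩ = (1/(z₂−z₁)) ∫ phi₀ e^(−kz) dz = phi₀·(e^(−k·z₁) − e^(−k·z₂)) / (k·(z₂−z₁))
e^(−0.463×1.8) = 0.4346; e^(−0.463×4.5) = 0.1245
⟨phi⟩ = 0.67 × (0.4346 − 0.1245) / (0.463 × 2.7) = 0.67 × 0.2480 = 0.1662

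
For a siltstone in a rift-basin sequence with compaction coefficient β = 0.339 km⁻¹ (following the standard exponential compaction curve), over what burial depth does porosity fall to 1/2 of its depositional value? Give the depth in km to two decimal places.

φ/φ₀ = 1/2 ⇒ exp(−β·d) = 1/2 ⇒ d = ln(2) / β
d = 0.6931 / 0.339 = 2.045 km

2.04 km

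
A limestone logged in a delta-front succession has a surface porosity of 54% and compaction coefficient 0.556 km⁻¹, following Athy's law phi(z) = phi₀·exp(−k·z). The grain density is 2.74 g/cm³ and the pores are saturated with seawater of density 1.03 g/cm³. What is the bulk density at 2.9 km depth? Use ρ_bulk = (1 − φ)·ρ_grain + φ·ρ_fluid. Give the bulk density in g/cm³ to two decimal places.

2.56 g/cm³

Porosity at depth: phi = 0.54·exp(−0.556×2.9) = 0.54×0.1994 = 0.1077
Bulk density: ρ_b = (1−phi)ρ_g + phi·ρ_f = 0.8923×2.74 + 0.1077×1.03
       = 2.445 + 0.111 = 2.556 g/cm³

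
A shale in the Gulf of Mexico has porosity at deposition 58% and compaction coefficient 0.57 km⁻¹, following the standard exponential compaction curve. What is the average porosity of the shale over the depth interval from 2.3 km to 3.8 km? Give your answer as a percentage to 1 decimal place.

⟨phi⟩ = (1/(Z₂−Z₁)) ∫ phi₀ e^(−cZ) dZ = phi₀·(e^(−c·Z₁) − e^(−c·Z₂)) / (c·(Z₂−Z₁))
e^(−0.57×2.3) = 0.2696; e^(−0.57×3.8) = 0.1146
⟨phi⟩ = 0.58 × (0.2696 − 0.1146) / (0.57 × 1.5) = 0.58 × 0.1812 = 0.1051

10.5%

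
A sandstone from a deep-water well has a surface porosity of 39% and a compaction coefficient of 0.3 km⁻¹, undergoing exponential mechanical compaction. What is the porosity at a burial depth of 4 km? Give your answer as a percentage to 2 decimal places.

11.75%

φ = φ₀·exp(−β·d) = 0.39 × exp(−0.3 × 4) = 0.39 × exp(−1.2)
  = 0.39 × 0.3012 = 0.1175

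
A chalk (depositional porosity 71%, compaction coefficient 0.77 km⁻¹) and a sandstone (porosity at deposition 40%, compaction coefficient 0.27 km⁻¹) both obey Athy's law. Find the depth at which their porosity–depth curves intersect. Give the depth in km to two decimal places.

Set n₀ₐ e^(−cₐZ) = n₀ᵦ e^(−cᵦZ) ⇒ ln(n₀ₐ/n₀ᵦ) = (cₐ − cᵦ)·Z
Z = ln(0.71/0.4) / (0.77 − 0.27) = 0.5738 / 0.5 = 1.148 km

1.15 km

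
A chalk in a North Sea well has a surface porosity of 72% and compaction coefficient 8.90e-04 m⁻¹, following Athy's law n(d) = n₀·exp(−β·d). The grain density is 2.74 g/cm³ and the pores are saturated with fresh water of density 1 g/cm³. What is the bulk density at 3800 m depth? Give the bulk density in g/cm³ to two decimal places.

2.70 g/cm³

Working in km (1 km = 1000 m; β in km⁻¹ = β in m⁻¹ × 1000):
Porosity at depth: n = 0.72·exp(−0.89×3.8) = 0.72×0.0340 = 0.0245
Bulk density: ρ_b = (1−n)ρ_g + n·ρ_f = 0.9755×2.74 + 0.0245×1
       = 2.673 + 0.024 = 2.697 g/cm³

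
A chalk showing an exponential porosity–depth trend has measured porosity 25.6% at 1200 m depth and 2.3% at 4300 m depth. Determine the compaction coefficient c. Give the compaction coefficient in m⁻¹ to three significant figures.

0.000777 m⁻¹

Working in km (1 km = 1000 m; c in km⁻¹ = c in m⁻¹ × 1000):
Athy: φ(z) = φ₀ e^(−cz) ⇒ φ₁/φ₂ = e^{c(z₂−z₁)} ⇒ c = ln(φ₁/φ₂)/(z₂−z₁)
c = ln(0.256/0.023) / (4.3 − 1.2) = ln(11.13) / 3.1 = 2.4097 / 3.1 = 0.7773 km⁻¹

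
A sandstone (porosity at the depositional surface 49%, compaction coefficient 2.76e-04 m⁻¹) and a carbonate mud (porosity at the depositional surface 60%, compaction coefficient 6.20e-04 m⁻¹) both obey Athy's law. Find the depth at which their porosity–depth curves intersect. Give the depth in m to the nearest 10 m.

Working in km (1 km = 1000 m; c in km⁻¹ = c in m⁻¹ × 1000):
Set φ₀ₐ e^(−cₐd) = φ₀ᵦ e^(−cᵦd) ⇒ ln(φ₀ₐ/φ₀ᵦ) = (cₐ − cᵦ)·d
d = ln(0.49/0.6) / (0.276 − 0.62) = -0.2025 / -0.344 = 0.589 km

590 m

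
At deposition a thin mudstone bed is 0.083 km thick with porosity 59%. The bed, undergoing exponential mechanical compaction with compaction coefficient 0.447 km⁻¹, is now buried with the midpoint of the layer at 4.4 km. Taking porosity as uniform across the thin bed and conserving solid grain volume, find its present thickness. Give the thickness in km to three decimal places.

Porosity at 4.4 km: n = 0.59·exp(−0.447×4.4) = 0.0825
Solid-volume conservation: h(1−n) = h₀(1−n₀) ⇒ h = h₀·(1−n₀)/(1−n)
h = 0.083 × (1 − 0.59)/(1 − 0.0825) = 0.083 × 0.4469 = 0.0371 km

0.037 km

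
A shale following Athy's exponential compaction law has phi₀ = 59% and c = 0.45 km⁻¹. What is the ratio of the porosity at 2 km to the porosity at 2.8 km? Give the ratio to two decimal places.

phi(d₁)/phi(d₂) = e^(−c·d₁)/e^(−c·d₂) = e^{c(d₂−d₁)}
= exp(0.45 × 0.8) = exp(0.36) = 1.4333

1.43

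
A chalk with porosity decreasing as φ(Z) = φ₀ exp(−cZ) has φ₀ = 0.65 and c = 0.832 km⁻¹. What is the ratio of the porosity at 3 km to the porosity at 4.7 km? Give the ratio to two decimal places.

4.11

φ(Z₁)/φ(Z₂) = e^(−c·Z₁)/e^(−c·Z₂) = e^{c(Z₂−Z₁)}
= exp(0.832 × 1.7) = exp(1.414) = 4.1140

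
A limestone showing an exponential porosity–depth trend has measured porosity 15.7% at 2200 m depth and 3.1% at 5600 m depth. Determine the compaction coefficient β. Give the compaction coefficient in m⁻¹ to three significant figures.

Working in km (1 km = 1000 m; β in km⁻¹ = β in m⁻¹ × 1000):
Athy: phi(Z) = phi₀ e^(−βZ) ⇒ phi₁/phi₂ = e^{β(Z₂−Z₁)} ⇒ β = ln(phi₁/phi₂)/(Z₂−Z₁)
β = ln(0.157/0.031) / (5.6 − 2.2) = ln(5.065) / 3.4 = 1.6223 / 3.4 = 0.4771 km⁻¹

0.000477 m⁻¹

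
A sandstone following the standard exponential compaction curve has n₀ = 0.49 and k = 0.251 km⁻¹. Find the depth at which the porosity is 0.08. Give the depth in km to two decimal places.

Invert Athy's law: Z = ln(n₀/n) / k
Z = ln(0.49/0.08) / 0.251 = ln(6.125) / 0.251 = 1.8124 / 0.251 = 7.221 km

7.22 km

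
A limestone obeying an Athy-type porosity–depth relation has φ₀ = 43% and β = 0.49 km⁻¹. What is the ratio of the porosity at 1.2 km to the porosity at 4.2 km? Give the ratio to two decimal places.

φ(z₁)/φ(z₂) = e^(−β·z₁)/e^(−β·z₂) = e^{β(z₂−z₁)}
= exp(0.49 × 3) = exp(1.47) = 4.3492

4.35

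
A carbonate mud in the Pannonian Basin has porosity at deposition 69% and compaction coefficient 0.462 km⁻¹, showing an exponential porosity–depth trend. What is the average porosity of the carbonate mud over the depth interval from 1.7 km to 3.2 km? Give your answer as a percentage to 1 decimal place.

22.7%

⟨φ⟩ = (1/(d₂−d₁)) ∫ φ₀ e^(−βd) dd = φ₀·(e^(−β·d₁) − e^(−β·d₂)) / (β·(d₂−d₁))
e^(−0.462×1.7) = 0.4559; e^(−0.462×3.2) = 0.2280
⟨φ⟩ = 0.69 × (0.4559 − 0.2280) / (0.462 × 1.5) = 0.69 × 0.3289 = 0.2269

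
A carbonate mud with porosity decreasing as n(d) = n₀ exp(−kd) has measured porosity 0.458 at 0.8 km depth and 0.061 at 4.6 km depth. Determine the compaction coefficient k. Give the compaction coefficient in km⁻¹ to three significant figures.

0.531 km⁻¹

Athy: n(d) = n₀ e^(−kd) ⇒ n₁/n₂ = e^{k(d₂−d₁)} ⇒ k = ln(n₁/n₂)/(d₂−d₁)
k = ln(0.458/0.061) / (4.6 − 0.8) = ln(7.508) / 3.8 = 2.0160 / 3.8 = 0.5305 km⁻¹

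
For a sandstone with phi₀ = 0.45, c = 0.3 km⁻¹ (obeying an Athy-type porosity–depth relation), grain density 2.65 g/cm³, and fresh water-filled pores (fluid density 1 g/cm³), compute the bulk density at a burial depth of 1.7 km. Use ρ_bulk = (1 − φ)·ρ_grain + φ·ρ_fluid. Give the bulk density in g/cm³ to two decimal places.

2.20 g/cm³

Porosity at depth: phi = 0.45·exp(−0.3×1.7) = 0.45×0.6005 = 0.2702
Bulk density: ρ_b = (1−phi)ρ_g + phi·ρ_f = 0.7298×2.65 + 0.2702×1
       = 1.934 + 0.270 = 2.204 g/cm³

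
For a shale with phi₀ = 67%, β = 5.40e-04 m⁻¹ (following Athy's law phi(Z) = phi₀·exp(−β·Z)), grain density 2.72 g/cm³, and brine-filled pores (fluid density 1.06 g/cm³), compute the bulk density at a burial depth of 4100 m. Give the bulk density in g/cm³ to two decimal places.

Working in km (1 km = 1000 m; β in km⁻¹ = β in m⁻¹ × 1000):
Porosity at depth: phi = 0.67·exp(−0.54×4.1) = 0.67×0.1093 = 0.0732
Bulk density: ρ_b = (1−phi)ρ_g + phi·ρ_f = 0.9268×2.72 + 0.0732×1.06
       = 2.521 + 0.078 = 2.598 g/cm³

2.60 g/cm³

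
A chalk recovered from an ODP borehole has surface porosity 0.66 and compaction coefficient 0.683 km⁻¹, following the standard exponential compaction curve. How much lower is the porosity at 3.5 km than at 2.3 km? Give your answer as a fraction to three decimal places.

0.077

n(2.3) = 0.66·e^(−0.683×2.3) = 0.1372
n(3.5) = 0.66·e^(−0.683×3.5) = 0.0604
Δn = 0.1372 − 0.0604 = 0.0767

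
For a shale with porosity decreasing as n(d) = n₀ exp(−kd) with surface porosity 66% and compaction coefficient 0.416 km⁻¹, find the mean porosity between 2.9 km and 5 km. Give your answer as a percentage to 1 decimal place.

13.2%

⟨n⟩ = (1/(d₂−d₁)) ∫ n₀ e^(−kd) dd = n₀·(e^(−k·d₁) − e^(−k·d₂)) / (k·(d₂−d₁))
e^(−0.416×2.9) = 0.2993; e^(−0.416×5) = 0.1249
⟨n⟩ = 0.66 × (0.2993 − 0.1249) / (0.416 × 2.1) = 0.66 × 0.1996 = 0.1317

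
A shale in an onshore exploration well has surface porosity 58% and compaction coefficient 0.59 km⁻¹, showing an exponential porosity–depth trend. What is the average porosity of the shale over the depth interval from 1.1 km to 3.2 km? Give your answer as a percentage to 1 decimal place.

⟨phi⟩ = (1/(Z₂−Z₁)) ∫ phi₀ e^(−kZ) dZ = phi₀·(e^(−k·Z₁) − e^(−k·Z₂)) / (k·(Z₂−Z₁))
e^(−0.59×1.1) = 0.5226; e^(−0.59×3.2) = 0.1514
⟨phi⟩ = 0.58 × (0.5226 − 0.1514) / (0.59 × 2.1) = 0.58 × 0.2996 = 0.1738

17.4%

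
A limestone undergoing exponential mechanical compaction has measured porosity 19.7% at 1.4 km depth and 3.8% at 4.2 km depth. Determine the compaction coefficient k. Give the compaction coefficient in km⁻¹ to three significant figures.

Athy: phi(z) = phi₀ e^(−kz) ⇒ phi₁/phi₂ = e^{k(z₂−z₁)} ⇒ k = ln(phi₁/phi₂)/(z₂−z₁)
k = ln(0.197/0.038) / (4.2 − 1.4) = ln(5.184) / 2.8 = 1.6456 / 2.8 = 0.5877 km⁻¹

0.588 km⁻¹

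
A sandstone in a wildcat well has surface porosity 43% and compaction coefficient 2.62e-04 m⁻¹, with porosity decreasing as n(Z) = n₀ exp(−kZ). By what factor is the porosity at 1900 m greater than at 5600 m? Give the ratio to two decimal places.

Working in km (1 km = 1000 m; k in km⁻¹ = k in m⁻¹ × 1000):
n(Z₁)/n(Z₂) = e^(−k·Z₁)/e^(−k·Z₂) = e^{k(Z₂−Z₁)}
= exp(0.262 × 3.7) = exp(0.9694) = 2.6364

2.64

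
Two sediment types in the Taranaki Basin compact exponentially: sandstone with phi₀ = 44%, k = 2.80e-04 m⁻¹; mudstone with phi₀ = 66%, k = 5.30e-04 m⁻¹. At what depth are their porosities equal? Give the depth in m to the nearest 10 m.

Working in km (1 km = 1000 m; k in km⁻¹ = k in m⁻¹ × 1000):
Set phi₀ₐ e^(−kₐZ) = phi₀ᵦ e^(−kᵦZ) ⇒ ln(phi₀ₐ/phi₀ᵦ) = (kₐ − kᵦ)·Z
Z = ln(0.44/0.66) / (0.28 − 0.53) = -0.4055 / -0.25 = 1.622 km

1620 m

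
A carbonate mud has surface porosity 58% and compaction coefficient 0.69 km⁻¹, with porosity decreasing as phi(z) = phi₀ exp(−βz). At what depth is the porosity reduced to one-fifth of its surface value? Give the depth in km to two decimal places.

2.33 km

phi/phi₀ = 1/5 ⇒ exp(−β·z) = 1/5 ⇒ z = ln(5) / β
z = 1.6094 / 0.69 = 2.333 km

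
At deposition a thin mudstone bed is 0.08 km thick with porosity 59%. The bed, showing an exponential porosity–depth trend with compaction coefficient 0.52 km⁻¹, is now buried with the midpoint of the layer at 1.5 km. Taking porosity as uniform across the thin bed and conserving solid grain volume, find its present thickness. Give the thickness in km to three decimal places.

0.045 km

Porosity at 1.5 km: phi = 0.59·exp(−0.52×1.5) = 0.2705
Solid-volume conservation: h(1−phi) = h₀(1−phi₀) ⇒ h = h₀·(1−phi₀)/(1−phi)
h = 0.08 × (1 − 0.59)/(1 − 0.2705) = 0.08 × 0.5620 = 0.0450 km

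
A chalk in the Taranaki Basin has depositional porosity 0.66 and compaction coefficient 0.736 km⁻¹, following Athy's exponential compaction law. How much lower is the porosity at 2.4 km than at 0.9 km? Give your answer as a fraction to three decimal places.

0.227

phi(0.9) = 0.66·e^(−0.736×0.9) = 0.3403
phi(2.4) = 0.66·e^(−0.736×2.4) = 0.1128
Δphi = 0.3403 − 0.1128 = 0.2275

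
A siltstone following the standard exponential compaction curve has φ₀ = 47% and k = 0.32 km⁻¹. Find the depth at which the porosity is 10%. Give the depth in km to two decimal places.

4.84 km

Invert Athy's law: Z = ln(φ₀/φ) / k
Z = ln(0.47/0.1) / 0.32 = ln(4.7) / 0.32 = 1.5476 / 0.32 = 4.836 km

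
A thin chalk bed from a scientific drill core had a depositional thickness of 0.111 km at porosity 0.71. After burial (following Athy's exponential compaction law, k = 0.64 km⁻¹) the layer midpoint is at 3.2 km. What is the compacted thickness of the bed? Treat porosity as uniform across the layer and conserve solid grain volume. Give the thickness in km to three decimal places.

Porosity at 3.2 km: n = 0.71·exp(−0.64×3.2) = 0.0916
Solid-volume conservation: h(1−n) = h₀(1−n₀) ⇒ h = h₀·(1−n₀)/(1−n)
h = 0.111 × (1 − 0.71)/(1 − 0.0916) = 0.111 × 0.3192 = 0.0354 km

0.035 km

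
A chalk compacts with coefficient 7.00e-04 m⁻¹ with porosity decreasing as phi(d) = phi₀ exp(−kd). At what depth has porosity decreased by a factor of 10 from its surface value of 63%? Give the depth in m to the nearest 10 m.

Working in km (1 km = 1000 m; k in km⁻¹ = k in m⁻¹ × 1000):
phi/phi₀ = 1/10 ⇒ exp(−k·d) = 1/10 ⇒ d = ln(10) / k
d = 2.3026 / 0.7 = 3.289 km

3290 m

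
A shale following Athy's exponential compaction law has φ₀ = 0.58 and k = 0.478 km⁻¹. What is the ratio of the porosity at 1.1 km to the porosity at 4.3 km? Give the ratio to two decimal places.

4.62

φ(z₁)/φ(z₂) = e^(−k·z₁)/e^(−k·z₂) = e^{k(z₂−z₁)}
= exp(0.478 × 3.2) = exp(1.53) = 4.6163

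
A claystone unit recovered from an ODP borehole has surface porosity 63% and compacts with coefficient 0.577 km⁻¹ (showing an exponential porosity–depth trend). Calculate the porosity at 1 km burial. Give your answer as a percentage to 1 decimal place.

n = n₀·exp(−β·Z) = 0.63 × exp(−0.577 × 1) = 0.63 × exp(−0.577)
  = 0.63 × 0.5616 = 0.3538

35.4%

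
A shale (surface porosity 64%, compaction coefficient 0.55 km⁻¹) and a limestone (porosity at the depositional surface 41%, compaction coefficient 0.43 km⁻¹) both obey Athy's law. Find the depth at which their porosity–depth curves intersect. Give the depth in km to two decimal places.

3.71 km

Set n₀ₐ e^(−cₐZ) = n₀ᵦ e^(−cᵦZ) ⇒ ln(n₀ₐ/n₀ᵦ) = (cₐ − cᵦ)·Z
Z = ln(0.64/0.41) / (0.55 − 0.43) = 0.4453 / 0.12 = 3.711 km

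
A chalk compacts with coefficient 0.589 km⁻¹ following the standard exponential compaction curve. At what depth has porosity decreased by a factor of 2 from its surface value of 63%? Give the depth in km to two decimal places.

1.18 km

n/n₀ = 1/2 ⇒ exp(−k·d) = 1/2 ⇒ d = ln(2) / k
d = 0.6931 / 0.589 = 1.177 km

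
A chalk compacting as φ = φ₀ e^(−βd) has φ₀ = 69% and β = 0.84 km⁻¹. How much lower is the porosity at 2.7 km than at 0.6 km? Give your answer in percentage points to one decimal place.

34.5 percentage points

φ(0.6) = 0.69·e^(−0.84×0.6) = 0.4168
φ(2.7) = 0.69·e^(−0.84×2.7) = 0.0714
Δφ = 0.4168 − 0.0714 = 0.3454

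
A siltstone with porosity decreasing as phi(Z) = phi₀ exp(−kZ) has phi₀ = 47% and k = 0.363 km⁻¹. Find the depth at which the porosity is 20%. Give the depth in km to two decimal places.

2.35 km

Invert Athy's law: Z = ln(phi₀/phi) / k
Z = ln(0.47/0.2) / 0.363 = ln(2.35) / 0.363 = 0.8544 / 0.363 = 2.354 km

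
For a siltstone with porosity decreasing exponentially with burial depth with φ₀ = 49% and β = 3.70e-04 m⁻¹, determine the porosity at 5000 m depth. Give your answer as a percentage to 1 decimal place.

Working in km (1 km = 1000 m; β in km⁻¹ = β in m⁻¹ × 1000):
φ = φ₀·exp(−β·Z) = 0.49 × exp(−0.37 × 5) = 0.49 × exp(−1.85)
  = 0.49 × 0.1572 = 0.0770

7.7%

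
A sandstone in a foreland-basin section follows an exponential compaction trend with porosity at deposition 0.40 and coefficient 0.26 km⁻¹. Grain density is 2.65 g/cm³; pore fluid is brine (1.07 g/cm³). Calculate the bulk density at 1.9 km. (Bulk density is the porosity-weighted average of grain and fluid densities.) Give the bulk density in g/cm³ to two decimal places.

Porosity at depth: φ = 0.4·exp(−0.26×1.9) = 0.4×0.6102 = 0.2441
Bulk density: ρ_b = (1−φ)ρ_g + φ·ρ_f = 0.7559×2.65 + 0.2441×1.07
       = 2.003 + 0.261 = 2.264 g/cm³

2.26 g/cm³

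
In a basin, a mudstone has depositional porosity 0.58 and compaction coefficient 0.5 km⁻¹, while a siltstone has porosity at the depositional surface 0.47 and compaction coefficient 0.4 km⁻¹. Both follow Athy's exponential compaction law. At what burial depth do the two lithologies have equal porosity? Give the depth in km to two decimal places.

2.10 km

Set n₀ₐ e^(−cₐZ) = n₀ᵦ e^(−cᵦZ) ⇒ ln(n₀ₐ/n₀ᵦ) = (cₐ − cᵦ)·Z
Z = ln(0.58/0.47) / (0.5 − 0.4) = 0.2103 / 0.1 = 2.103 km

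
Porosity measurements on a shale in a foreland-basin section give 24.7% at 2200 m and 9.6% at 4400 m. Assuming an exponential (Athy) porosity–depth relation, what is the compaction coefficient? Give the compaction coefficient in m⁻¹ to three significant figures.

Working in km (1 km = 1000 m; c in km⁻¹ = c in m⁻¹ × 1000):
Athy: phi(Z) = phi₀ e^(−cZ) ⇒ phi₁/phi₂ = e^{c(Z₂−Z₁)} ⇒ c = ln(phi₁/phi₂)/(Z₂−Z₁)
c = ln(0.247/0.096) / (4.4 − 2.2) = ln(2.573) / 2.2 = 0.9450 / 2.2 = 0.4296 km⁻¹

0.000430 m⁻¹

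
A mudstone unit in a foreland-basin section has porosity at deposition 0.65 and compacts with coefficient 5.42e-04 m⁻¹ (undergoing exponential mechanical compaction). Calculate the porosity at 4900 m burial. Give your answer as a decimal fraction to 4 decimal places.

Working in km (1 km = 1000 m; β in km⁻¹ = β in m⁻¹ × 1000):
n = n₀·exp(−β·d) = 0.65 × exp(−0.542 × 4.9) = 0.65 × exp(−2.656)
  = 0.65 × 0.0702 = 0.0457

0.0457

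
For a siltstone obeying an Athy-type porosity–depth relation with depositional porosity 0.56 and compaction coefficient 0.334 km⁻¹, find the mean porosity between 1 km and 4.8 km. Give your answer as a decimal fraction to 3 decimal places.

⟨phi⟩ = (1/(z₂−z₁)) ∫ phi₀ e^(−βz) dz = phi₀·(e^(−β·z₁) − e^(−β·z₂)) / (β·(z₂−z₁))
e^(−0.334×1) = 0.7161; e^(−0.334×4.8) = 0.2013
⟨phi⟩ = 0.56 × (0.7161 − 0.2013) / (0.334 × 3.8) = 0.56 × 0.4056 = 0.2271

0.227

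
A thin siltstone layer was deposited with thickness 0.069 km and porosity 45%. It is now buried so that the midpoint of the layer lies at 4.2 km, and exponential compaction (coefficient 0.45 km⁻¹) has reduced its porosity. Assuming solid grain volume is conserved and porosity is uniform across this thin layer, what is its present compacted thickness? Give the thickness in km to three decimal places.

Porosity at 4.2 km: φ = 0.45·exp(−0.45×4.2) = 0.0680
Solid-volume conservation: h(1−φ) = h₀(1−φ₀) ⇒ h = h₀·(1−φ₀)/(1−φ)
h = 0.069 × (1 − 0.45)/(1 − 0.0680) = 0.069 × 0.5901 = 0.0407 km

0.041 km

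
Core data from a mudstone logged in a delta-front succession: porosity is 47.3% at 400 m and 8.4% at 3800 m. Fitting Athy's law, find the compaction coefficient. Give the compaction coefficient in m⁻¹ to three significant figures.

0.000508 m⁻¹

Working in km (1 km = 1000 m; c in km⁻¹ = c in m⁻¹ × 1000):
Athy: φ(Z) = φ₀ e^(−cZ) ⇒ φ₁/φ₂ = e^{c(Z₂−Z₁)} ⇒ c = ln(φ₁/φ₂)/(Z₂−Z₁)
c = ln(0.473/0.084) / (3.8 − 0.4) = ln(5.631) / 3.4 = 1.7283 / 3.4 = 0.5083 km⁻¹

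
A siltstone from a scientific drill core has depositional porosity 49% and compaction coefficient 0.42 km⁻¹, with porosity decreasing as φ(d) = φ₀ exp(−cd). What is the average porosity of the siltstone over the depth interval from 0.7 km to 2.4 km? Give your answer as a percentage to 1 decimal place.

⟨φ⟩ = (1/(d₂−d₁)) ∫ φ₀ e^(−cd) dd = φ₀·(e^(−c·d₁) − e^(−c·d₂)) / (c·(d₂−d₁))
e^(−0.42×0.7) = 0.7453; e^(−0.42×2.4) = 0.3649
⟨φ⟩ = 0.49 × (0.7453 − 0.3649) / (0.42 × 1.7) = 0.49 × 0.5327 = 0.2610

26.1%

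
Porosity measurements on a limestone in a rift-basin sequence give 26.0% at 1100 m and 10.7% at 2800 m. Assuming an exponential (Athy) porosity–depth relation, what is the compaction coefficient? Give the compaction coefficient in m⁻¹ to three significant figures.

0.000522 m⁻¹

Working in km (1 km = 1000 m; c in km⁻¹ = c in m⁻¹ × 1000):
Athy: φ(z) = φ₀ e^(−cz) ⇒ φ₁/φ₂ = e^{c(z₂−z₁)} ⇒ c = ln(φ₁/φ₂)/(z₂−z₁)
c = ln(0.26/0.107) / (2.8 − 1.1) = ln(2.43) / 1.7 = 0.8879 / 1.7 = 0.5223 km⁻¹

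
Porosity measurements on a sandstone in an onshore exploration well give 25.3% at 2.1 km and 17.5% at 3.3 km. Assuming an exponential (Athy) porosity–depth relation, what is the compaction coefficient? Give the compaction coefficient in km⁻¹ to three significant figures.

Athy: φ(Z) = φ₀ e^(−kZ) ⇒ φ₁/φ₂ = e^{k(Z₂−Z₁)} ⇒ k = ln(φ₁/φ₂)/(Z₂−Z₁)
k = ln(0.253/0.175) / (3.3 − 2.1) = ln(1.446) / 1.2 = 0.3686 / 1.2 = 0.3072 km⁻¹

0.307 km⁻¹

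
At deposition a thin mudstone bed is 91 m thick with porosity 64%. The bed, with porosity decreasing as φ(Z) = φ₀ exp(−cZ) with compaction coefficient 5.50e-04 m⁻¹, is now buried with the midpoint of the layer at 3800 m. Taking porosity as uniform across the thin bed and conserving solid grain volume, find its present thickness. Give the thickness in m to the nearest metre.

Working in km (1 km = 1000 m; c in km⁻¹ = c in m⁻¹ × 1000):
Porosity at 3.8 km: φ = 0.64·exp(−0.55×3.8) = 0.0792
Solid-volume conservation: h(1−φ) = h₀(1−φ₀) ⇒ h = h₀·(1−φ₀)/(1−φ)
h = 0.091 × (1 − 0.64)/(1 − 0.0792) = 0.091 × 0.3909 = 0.0356 km

36 m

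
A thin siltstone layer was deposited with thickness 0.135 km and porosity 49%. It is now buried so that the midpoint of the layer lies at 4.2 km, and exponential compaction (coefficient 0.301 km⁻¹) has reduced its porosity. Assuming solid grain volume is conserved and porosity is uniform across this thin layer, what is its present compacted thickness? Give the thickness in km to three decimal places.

0.080 km

Porosity at 4.2 km: φ = 0.49·exp(−0.301×4.2) = 0.1384
Solid-volume conservation: h(1−φ) = h₀(1−φ₀) ⇒ h = h₀·(1−φ₀)/(1−φ)
h = 0.135 × (1 − 0.49)/(1 − 0.1384) = 0.135 × 0.5919 = 0.0799 km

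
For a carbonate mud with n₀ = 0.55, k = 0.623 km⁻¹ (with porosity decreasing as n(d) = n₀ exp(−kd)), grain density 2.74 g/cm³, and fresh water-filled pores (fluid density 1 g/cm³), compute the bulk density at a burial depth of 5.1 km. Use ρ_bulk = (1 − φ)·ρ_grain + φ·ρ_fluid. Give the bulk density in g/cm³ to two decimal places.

2.70 g/cm³

Porosity at depth: n = 0.55·exp(−0.623×5.1) = 0.55×0.0417 = 0.0229
Bulk density: ρ_b = (1−n)ρ_g + n·ρ_f = 0.9771×2.74 + 0.0229×1
       = 2.677 + 0.023 = 2.700 g/cm³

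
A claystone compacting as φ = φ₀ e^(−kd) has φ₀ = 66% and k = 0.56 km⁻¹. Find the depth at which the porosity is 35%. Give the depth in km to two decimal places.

Invert Athy's law: d = ln(φ₀/φ) / k
d = ln(0.66/0.35) / 0.56 = ln(1.886) / 0.56 = 0.6343 / 0.56 = 1.133 km

1.13 km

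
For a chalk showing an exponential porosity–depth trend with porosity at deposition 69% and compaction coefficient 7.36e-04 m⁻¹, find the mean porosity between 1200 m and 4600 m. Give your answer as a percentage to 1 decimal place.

10.5%

Working in km (1 km = 1000 m; k in km⁻¹ = k in m⁻¹ × 1000):
⟨φ⟩ = (1/(z₂−z₁)) ∫ φ₀ e^(−kz) dz = φ₀·(e^(−k·z₁) − e^(−k·z₂)) / (k·(z₂−z₁))
e^(−0.736×1.2) = 0.4135; e^(−0.736×4.6) = 0.0339
⟨φ⟩ = 0.69 × (0.4135 − 0.0339) / (0.736 × 3.4) = 0.69 × 0.1517 = 0.1047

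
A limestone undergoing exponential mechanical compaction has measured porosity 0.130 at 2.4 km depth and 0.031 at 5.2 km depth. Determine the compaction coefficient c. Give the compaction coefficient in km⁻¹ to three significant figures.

0.512 km⁻¹

Athy: n(Z) = n₀ e^(−cZ) ⇒ n₁/n₂ = e^{c(Z₂−Z₁)} ⇒ c = ln(n₁/n₂)/(Z₂−Z₁)
c = ln(0.13/0.031) / (5.2 − 2.4) = ln(4.194) / 2.8 = 1.4335 / 2.8 = 0.512 km⁻¹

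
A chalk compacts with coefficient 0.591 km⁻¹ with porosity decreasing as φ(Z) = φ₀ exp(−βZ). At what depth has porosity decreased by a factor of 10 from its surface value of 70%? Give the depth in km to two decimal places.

φ/φ₀ = 1/10 ⇒ exp(−β·Z) = 1/10 ⇒ Z = ln(10) / β
Z = 2.3026 / 0.591 = 3.896 km

3.90 km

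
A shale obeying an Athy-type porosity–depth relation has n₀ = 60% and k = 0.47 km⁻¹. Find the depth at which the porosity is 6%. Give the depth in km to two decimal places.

4.90 km

Invert Athy's law: z = ln(n₀/n) / k
z = ln(0.6/0.06) / 0.47 = ln(10) / 0.47 = 2.3026 / 0.47 = 4.899 km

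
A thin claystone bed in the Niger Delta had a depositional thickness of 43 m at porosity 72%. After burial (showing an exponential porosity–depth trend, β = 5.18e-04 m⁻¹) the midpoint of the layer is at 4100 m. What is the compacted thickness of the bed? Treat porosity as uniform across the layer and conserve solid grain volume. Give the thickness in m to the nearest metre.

13 m

Working in km (1 km = 1000 m; β in km⁻¹ = β in m⁻¹ × 1000):
Porosity at 4.1 km: phi = 0.72·exp(−0.518×4.1) = 0.0861
Solid-volume conservation: h(1−phi) = h₀(1−phi₀) ⇒ h = h₀·(1−phi₀)/(1−phi)
h = 0.043 × (1 − 0.72)/(1 − 0.0861) = 0.043 × 0.3064 = 0.0132 km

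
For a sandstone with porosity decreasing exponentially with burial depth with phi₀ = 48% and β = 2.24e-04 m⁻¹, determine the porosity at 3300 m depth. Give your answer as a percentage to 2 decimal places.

Working in km (1 km = 1000 m; β in km⁻¹ = β in m⁻¹ × 1000):
phi = phi₀·exp(−β·Z) = 0.48 × exp(−0.224 × 3.3) = 0.48 × exp(−0.7392)
  = 0.48 × 0.4775 = 0.2292

22.92%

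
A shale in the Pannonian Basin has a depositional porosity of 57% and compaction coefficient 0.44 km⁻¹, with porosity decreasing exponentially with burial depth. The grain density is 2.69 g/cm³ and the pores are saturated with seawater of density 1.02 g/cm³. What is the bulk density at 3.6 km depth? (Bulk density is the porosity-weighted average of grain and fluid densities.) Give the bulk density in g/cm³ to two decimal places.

Porosity at depth: phi = 0.57·exp(−0.44×3.6) = 0.57×0.2052 = 0.1169
Bulk density: ρ_b = (1−phi)ρ_g + phi·ρ_f = 0.8831×2.69 + 0.1169×1.02
       = 2.375 + 0.119 = 2.495 g/cm³

2.49 g/cm³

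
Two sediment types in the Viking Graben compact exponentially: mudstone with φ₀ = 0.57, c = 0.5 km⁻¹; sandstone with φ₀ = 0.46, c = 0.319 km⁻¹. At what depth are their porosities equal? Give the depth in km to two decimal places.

1.18 km

Set φ₀ₐ e^(−cₐd) = φ₀ᵦ e^(−cᵦd) ⇒ ln(φ₀ₐ/φ₀ᵦ) = (cₐ − cᵦ)·d
d = ln(0.57/0.46) / (0.5 − 0.319) = 0.2144 / 0.181 = 1.185 km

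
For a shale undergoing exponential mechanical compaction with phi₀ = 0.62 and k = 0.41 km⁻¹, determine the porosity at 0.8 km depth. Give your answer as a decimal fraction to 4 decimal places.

0.4466

phi = phi₀·exp(−k·z) = 0.62 × exp(−0.41 × 0.8) = 0.62 × exp(−0.328)
  = 0.62 × 0.7204 = 0.4466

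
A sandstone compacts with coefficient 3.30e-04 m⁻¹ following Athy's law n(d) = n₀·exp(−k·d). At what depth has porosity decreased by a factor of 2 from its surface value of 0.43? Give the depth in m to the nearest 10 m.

Working in km (1 km = 1000 m; k in km⁻¹ = k in m⁻¹ × 1000):
n/n₀ = 1/2 ⇒ exp(−k·d) = 1/2 ⇒ d = ln(2) / k
d = 0.6931 / 0.33 = 2.100 km

2100 m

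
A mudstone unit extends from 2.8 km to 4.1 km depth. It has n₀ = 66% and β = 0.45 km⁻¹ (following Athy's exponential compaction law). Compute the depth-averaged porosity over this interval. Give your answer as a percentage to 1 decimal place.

⟨n⟩ = (1/(Z₂−Z₁)) ∫ n₀ e^(−βZ) dZ = n₀·(e^(−β·Z₁) − e^(−β·Z₂)) / (β·(Z₂−Z₁))
e^(−0.45×2.8) = 0.2837; e^(−0.45×4.1) = 0.1580
⟨n⟩ = 0.66 × (0.2837 − 0.1580) / (0.45 × 1.3) = 0.66 × 0.2147 = 0.1417

14.2%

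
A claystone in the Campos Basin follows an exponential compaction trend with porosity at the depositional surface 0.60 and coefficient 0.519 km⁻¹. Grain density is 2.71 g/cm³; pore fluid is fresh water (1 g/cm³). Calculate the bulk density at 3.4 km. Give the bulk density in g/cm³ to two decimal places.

Porosity at depth: n = 0.6·exp(−0.519×3.4) = 0.6×0.1713 = 0.1028
Bulk density: ρ_b = (1−n)ρ_g + n·ρ_f = 0.8972×2.71 + 0.1028×1
       = 2.432 + 0.103 = 2.534 g/cm³

2.53 g/cm³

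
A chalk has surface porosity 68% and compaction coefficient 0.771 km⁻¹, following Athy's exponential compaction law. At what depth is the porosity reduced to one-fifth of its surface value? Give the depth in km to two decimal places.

2.09 km

φ/φ₀ = 1/5 ⇒ exp(−c·Z) = 1/5 ⇒ Z = ln(5) / c
Z = 1.6094 / 0.771 = 2.087 km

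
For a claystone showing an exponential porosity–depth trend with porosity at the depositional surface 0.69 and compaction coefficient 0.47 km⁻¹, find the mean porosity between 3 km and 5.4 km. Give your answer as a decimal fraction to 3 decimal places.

0.101

⟨phi⟩ = (1/(z₂−z₁)) ∫ phi₀ e^(−kz) dz = phi₀·(e^(−k·z₁) − e^(−k·z₂)) / (k·(z₂−z₁))
e^(−0.47×3) = 0.2441; e^(−0.47×5.4) = 0.0790
⟨phi⟩ = 0.69 × (0.2441 − 0.0790) / (0.47 × 2.4) = 0.69 × 0.1464 = 0.1010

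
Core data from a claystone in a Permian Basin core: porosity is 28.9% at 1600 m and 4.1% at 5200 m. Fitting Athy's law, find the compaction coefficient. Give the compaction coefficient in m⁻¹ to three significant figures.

0.000542 m⁻¹

Working in km (1 km = 1000 m; β in km⁻¹ = β in m⁻¹ × 1000):
Athy: n(Z) = n₀ e^(−βZ) ⇒ n₁/n₂ = e^{β(Z₂−Z₁)} ⇒ β = ln(n₁/n₂)/(Z₂−Z₁)
β = ln(0.289/0.041) / (5.2 − 1.6) = ln(7.049) / 3.6 = 1.9529 / 3.6 = 0.5425 km⁻¹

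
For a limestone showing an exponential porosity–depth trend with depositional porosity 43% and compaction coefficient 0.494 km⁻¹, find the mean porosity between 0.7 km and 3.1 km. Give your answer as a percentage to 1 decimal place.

⟨φ⟩ = (1/(z₂−z₁)) ∫ φ₀ e^(−βz) dz = φ₀·(e^(−β·z₁) − e^(−β·z₂)) / (β·(z₂−z₁))
e^(−0.494×0.7) = 0.7077; e^(−0.494×3.1) = 0.2162
⟨φ⟩ = 0.43 × (0.7077 − 0.2162) / (0.494 × 2.4) = 0.43 × 0.4145 = 0.1782

17.8%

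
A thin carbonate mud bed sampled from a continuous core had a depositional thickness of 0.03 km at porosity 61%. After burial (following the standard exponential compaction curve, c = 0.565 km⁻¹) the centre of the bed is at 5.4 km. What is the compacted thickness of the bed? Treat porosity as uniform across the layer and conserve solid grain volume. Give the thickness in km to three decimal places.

Porosity at 5.4 km: n = 0.61·exp(−0.565×5.4) = 0.0289
Solid-volume conservation: h(1−n) = h₀(1−n₀) ⇒ h = h₀·(1−n₀)/(1−n)
h = 0.03 × (1 − 0.61)/(1 − 0.0289) = 0.03 × 0.4016 = 0.0120 km

0.012 km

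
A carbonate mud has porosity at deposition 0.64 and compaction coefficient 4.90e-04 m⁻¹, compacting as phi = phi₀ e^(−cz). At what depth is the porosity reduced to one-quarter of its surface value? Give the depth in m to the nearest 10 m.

2830 m

Working in km (1 km = 1000 m; c in km⁻¹ = c in m⁻¹ × 1000):
phi/phi₀ = 1/4 ⇒ exp(−c·z) = 1/4 ⇒ z = ln(4) / c
z = 1.3863 / 0.49 = 2.829 km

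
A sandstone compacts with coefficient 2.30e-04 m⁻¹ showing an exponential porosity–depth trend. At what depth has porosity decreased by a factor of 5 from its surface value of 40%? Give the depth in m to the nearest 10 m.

Working in km (1 km = 1000 m; β in km⁻¹ = β in m⁻¹ × 1000):
φ/φ₀ = 1/5 ⇒ exp(−β·Z) = 1/5 ⇒ Z = ln(5) / β
Z = 1.6094 / 0.23 = 6.998 km

7000 m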